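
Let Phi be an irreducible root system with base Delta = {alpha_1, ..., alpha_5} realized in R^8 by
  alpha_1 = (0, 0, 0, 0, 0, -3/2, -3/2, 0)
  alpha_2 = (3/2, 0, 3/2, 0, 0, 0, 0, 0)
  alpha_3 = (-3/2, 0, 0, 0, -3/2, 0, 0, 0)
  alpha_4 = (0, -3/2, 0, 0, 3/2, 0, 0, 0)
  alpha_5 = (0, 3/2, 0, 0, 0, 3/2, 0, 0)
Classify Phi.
A_5 (sl(6))

Compute the Cartan integers a_ij = 2(alpha_i, alpha_j)/(alpha_j, alpha_j); the resulting 5x5 Cartan matrix is
[[2, 0, 0, 0, -1], [0, 2, -1, 0, 0], [0, -1, 2, -1, 0], [0, 0, -1, 2, -1], [-1, 0, 0, -1, 2]].
All simple roots have the same length, so the diagram is simply laced. The associated Dynkin diagram is a chain of 5 nodes with single edges (A_5), so the type is A_5 (the algebra sl(6)).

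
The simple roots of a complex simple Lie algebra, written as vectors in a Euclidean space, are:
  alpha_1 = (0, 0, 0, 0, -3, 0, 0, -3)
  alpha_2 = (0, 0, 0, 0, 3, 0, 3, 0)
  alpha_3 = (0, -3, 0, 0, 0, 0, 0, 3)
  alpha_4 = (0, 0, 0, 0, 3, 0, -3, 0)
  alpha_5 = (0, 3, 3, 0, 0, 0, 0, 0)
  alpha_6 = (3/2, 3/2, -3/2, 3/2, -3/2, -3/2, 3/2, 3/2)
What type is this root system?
type E_6

Compute the Cartan integers a_ij = 2(alpha_i, alpha_j)/(alpha_j, alpha_j); the resulting 6x6 Cartan matrix is
[[2, -1, -1, -1, 0, 0], [-1, 2, 0, 0, 0, 0], [-1, 0, 2, 0, -1, 0], [-1, 0, 0, 2, 0, -1], [0, 0, -1, 0, 2, 0], [0, 0, 0, -1, 0, 2]].
All simple roots have the same length, so the diagram is simply laced. The associated Dynkin diagram is a chain of 5 nodes with one extra node attached to the third node from one end (E_6), so the type is E_6.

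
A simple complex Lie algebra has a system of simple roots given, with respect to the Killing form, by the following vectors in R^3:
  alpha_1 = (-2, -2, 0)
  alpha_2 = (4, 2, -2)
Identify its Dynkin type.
G_2

Compute the Cartan integers a_ij = 2(alpha_i, alpha_j)/(alpha_j, alpha_j); the resulting 2x2 Cartan matrix is
[[2, -1], [-3, 2]].
The roots have two lengths (squared-length ratio 3:1); the short ones are alpha_{1}. The associated Dynkin diagram is two nodes joined by a triple edge (G_2), so the type is G_2.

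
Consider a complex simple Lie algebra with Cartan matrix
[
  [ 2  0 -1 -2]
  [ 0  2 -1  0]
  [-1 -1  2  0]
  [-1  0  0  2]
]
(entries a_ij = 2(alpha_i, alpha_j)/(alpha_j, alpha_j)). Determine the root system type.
The matrix has rank 4 with 2's on the diagonal. Reading the off-diagonal entries as Dynkin edges (a single edge where a_ij = a_ji = -1; a double or triple edge where a_ij * a_ji = 2 or 3), the diagram is a chain of 4 nodes with a double edge at one end; the terminal node there is the unique short simple root (B_4). One simple-root ordering that puts it in standard form is (alpha_2, alpha_3, alpha_1, alpha_4). So the algebra is type B_4, i.e. so(9).

type B_4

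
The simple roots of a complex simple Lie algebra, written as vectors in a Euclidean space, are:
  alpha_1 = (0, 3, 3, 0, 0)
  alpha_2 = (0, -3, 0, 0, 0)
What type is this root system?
B2

Compute the Cartan integers a_ij = 2(alpha_i, alpha_j)/(alpha_j, alpha_j); the resulting 2x2 Cartan matrix is
[[2, -2], [-1, 2]].
The roots have two lengths (squared-length ratio 2:1); the short ones are alpha_{2}. The associated Dynkin diagram is a chain of 2 nodes with a double edge at one end; the terminal node there is the unique short simple root (B_2), so the type is B_2 (the algebra so(5)).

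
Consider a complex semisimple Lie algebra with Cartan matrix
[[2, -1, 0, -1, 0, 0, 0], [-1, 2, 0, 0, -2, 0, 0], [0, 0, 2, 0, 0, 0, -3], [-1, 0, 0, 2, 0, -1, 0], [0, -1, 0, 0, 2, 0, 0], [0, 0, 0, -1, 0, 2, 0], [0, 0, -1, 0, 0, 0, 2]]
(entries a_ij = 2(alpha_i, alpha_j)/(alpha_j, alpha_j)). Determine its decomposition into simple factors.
The diagram associated to this matrix has two connected components: the simple roots {alpha_1, alpha_2, alpha_4, alpha_5, alpha_6} form a chain of 5 nodes with a double edge at one end; the terminal node there is the unique short simple root (B_5), and {alpha_3, alpha_7} form two nodes joined by a triple edge (G_2). A semisimple Lie algebra decomposes uniquely as the direct sum of simple ideals, one per connected component of its Dynkin diagram, so g ≅ B_5 ⊕ G_2 (dimension 55 + 14 = 69).

type B_5 + type G_2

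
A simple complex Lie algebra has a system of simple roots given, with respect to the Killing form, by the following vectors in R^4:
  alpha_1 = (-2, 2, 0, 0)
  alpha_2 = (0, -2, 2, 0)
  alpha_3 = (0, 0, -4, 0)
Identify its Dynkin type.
C_3 (sp(6))

Compute the Cartan integers a_ij = 2(alpha_i, alpha_j)/(alpha_j, alpha_j); the resulting 3x3 Cartan matrix is
[[2, -1, 0], [-1, 2, -1], [0, -2, 2]].
The roots have two lengths (squared-length ratio 2:1); the short ones are alpha_{1,2}. The associated Dynkin diagram is a chain of 3 nodes with a double edge at one end; the terminal node there is the unique long simple root (C_3), so the type is C_3 (the algebra sp(6)).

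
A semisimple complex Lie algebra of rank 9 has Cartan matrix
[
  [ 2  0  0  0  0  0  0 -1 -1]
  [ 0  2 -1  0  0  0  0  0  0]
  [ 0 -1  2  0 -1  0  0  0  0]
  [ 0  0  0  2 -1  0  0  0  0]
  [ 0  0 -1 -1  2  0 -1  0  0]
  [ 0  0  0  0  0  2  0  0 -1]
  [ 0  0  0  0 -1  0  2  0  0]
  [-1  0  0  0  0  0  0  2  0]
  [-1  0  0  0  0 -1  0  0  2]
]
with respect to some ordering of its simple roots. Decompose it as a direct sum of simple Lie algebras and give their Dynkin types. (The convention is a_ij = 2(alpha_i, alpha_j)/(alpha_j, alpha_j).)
The diagram associated to this matrix has two connected components: the simple roots {alpha_1, alpha_6, alpha_8, alpha_9} form a chain of 4 nodes with single edges (A_4), and {alpha_2, alpha_3, alpha_4, alpha_5, alpha_7} form a chain of 3 nodes with a fork of two nodes at one end (D_5). A semisimple Lie algebra decomposes uniquely as the direct sum of simple ideals, one per connected component of its Dynkin diagram, so g ≅ A_4 ⊕ D_5 (dimension 24 + 45 = 69).

A_4 (sl(5)) ⊕ D_5 (so(10))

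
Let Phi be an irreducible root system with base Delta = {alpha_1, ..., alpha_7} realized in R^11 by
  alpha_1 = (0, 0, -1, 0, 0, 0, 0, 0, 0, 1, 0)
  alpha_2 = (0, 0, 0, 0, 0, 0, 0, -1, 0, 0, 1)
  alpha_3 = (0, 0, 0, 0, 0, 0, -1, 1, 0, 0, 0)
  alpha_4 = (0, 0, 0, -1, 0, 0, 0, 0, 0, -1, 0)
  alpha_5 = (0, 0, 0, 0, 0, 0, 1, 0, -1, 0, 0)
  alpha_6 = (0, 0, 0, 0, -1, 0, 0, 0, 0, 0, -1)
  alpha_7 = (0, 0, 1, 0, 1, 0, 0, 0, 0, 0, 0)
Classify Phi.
Compute the Cartan integers a_ij = 2(alpha_i, alpha_j)/(alpha_j, alpha_j); the resulting 7x7 Cartan matrix is
[[2, 0, 0, -1, 0, 0, -1], [0, 2, -1, 0, 0, -1, 0], [0, -1, 2, 0, -1, 0, 0], [-1, 0, 0, 2, 0, 0, 0], [0, 0, -1, 0, 2, 0, 0], [0, -1, 0, 0, 0, 2, -1], [-1, 0, 0, 0, 0, -1, 2]].
All simple roots have the same length, so the diagram is simply laced. The associated Dynkin diagram is a chain of 7 nodes with single edges (A_7), so the type is A_7 (the algebra sl(8)).

A7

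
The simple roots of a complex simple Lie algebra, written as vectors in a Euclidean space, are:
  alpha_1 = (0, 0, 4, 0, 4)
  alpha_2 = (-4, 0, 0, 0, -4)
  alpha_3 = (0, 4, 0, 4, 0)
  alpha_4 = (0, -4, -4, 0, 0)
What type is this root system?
Compute the Cartan integers a_ij = 2(alpha_i, alpha_j)/(alpha_j, alpha_j); the resulting 4x4 Cartan matrix is
[[2, -1, 0, -1], [-1, 2, 0, 0], [0, 0, 2, -1], [-1, 0, -1, 2]].
All simple roots have the same length, so the diagram is simply laced. The associated Dynkin diagram is a chain of 4 nodes with single edges (A_4), so the type is A_4 (the algebra sl(5)).

A4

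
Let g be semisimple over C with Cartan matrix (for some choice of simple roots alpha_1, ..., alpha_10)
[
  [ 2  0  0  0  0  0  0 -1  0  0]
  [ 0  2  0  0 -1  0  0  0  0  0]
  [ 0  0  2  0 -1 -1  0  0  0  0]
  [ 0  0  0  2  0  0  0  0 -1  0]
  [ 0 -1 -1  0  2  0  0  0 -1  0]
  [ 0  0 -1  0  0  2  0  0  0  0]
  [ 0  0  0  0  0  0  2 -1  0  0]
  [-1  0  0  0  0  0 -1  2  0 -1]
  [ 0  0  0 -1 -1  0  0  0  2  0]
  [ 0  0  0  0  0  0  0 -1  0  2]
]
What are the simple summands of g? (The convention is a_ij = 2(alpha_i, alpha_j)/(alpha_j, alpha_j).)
The diagram associated to this matrix has two connected components: the simple roots {alpha_1, alpha_7, alpha_8, alpha_10} form a chain of 2 nodes with a fork of two nodes at one end (D_4), and {alpha_2, alpha_3, alpha_4, alpha_5, alpha_6, alpha_9} form a chain of 5 nodes with one extra node attached to the third node from one end (E_6). A semisimple Lie algebra decomposes uniquely as the direct sum of simple ideals, one per connected component of its Dynkin diagram, so g ≅ D_4 ⊕ E_6 (dimension 28 + 78 = 106).

D_4 (so(8)) + E_6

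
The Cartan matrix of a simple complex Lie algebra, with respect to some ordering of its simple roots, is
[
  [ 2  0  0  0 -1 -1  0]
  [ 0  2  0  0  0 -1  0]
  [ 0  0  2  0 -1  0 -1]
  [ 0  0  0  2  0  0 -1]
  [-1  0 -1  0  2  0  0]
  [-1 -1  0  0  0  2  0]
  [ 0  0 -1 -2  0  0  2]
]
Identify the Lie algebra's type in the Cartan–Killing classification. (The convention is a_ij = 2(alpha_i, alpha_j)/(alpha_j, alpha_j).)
B_7

The matrix has rank 7 with 2's on the diagonal. Reading the off-diagonal entries as Dynkin edges (a single edge where a_ij = a_ji = -1; a double or triple edge where a_ij * a_ji = 2 or 3), the diagram is a chain of 7 nodes with a double edge at one end; the terminal node there is the unique short simple root (B_7). One simple-root ordering that puts it in standard form is (alpha_2, alpha_6, alpha_1, alpha_5, alpha_3, alpha_7, alpha_4). So the algebra is type B_7, i.e. so(15).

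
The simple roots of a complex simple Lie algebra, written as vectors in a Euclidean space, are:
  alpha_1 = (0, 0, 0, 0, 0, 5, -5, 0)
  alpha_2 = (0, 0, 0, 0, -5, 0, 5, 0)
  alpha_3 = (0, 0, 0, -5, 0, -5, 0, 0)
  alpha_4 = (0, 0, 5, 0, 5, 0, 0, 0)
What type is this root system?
Compute the Cartan integers a_ij = 2(alpha_i, alpha_j)/(alpha_j, alpha_j); the resulting 4x4 Cartan matrix is
[[2, -1, -1, 0], [-1, 2, 0, -1], [-1, 0, 2, 0], [0, -1, 0, 2]].
All simple roots have the same length, so the diagram is simply laced. The associated Dynkin diagram is a chain of 4 nodes with single edges (A_4), so the type is A_4 (the algebra sl(5)).

A4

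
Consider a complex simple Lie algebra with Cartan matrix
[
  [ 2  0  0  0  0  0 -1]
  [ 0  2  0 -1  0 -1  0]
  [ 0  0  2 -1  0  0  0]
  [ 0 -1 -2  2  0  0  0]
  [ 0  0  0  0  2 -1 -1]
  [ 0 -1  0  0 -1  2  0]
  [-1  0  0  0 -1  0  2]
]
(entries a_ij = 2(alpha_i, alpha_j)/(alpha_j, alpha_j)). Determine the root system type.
The matrix has rank 7 with 2's on the diagonal. Reading the off-diagonal entries as Dynkin edges (a single edge where a_ij = a_ji = -1; a double or triple edge where a_ij * a_ji = 2 or 3), the diagram is a chain of 7 nodes with a double edge at one end; the terminal node there is the unique short simple root (B_7). One simple-root ordering that puts it in standard form is (alpha_1, alpha_7, alpha_5, alpha_6, alpha_2, alpha_4, alpha_3). So the algebra is type B_7, i.e. so(15).

B7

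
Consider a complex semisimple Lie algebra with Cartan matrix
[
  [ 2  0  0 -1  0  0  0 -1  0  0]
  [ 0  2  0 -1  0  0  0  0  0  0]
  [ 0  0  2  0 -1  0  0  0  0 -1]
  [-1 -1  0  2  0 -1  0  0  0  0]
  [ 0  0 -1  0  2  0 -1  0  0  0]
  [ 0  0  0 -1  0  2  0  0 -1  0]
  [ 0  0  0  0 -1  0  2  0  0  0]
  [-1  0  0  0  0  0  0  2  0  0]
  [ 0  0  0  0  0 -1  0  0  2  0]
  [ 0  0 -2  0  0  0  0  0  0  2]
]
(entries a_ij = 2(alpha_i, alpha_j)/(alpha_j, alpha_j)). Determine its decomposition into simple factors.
C_4 (sp(8)) ⊕ E_6

The diagram associated to this matrix has two connected components: the simple roots {alpha_3, alpha_5, alpha_7, alpha_10} form a chain of 4 nodes with a double edge at one end; the terminal node there is the unique long simple root (C_4), and {alpha_1, alpha_2, alpha_4, alpha_6, alpha_8, alpha_9} form a chain of 5 nodes with one extra node attached to the third node from one end (E_6). A semisimple Lie algebra decomposes uniquely as the direct sum of simple ideals, one per connected component of its Dynkin diagram, so g ≅ C_4 ⊕ E_6 (dimension 36 + 78 = 114).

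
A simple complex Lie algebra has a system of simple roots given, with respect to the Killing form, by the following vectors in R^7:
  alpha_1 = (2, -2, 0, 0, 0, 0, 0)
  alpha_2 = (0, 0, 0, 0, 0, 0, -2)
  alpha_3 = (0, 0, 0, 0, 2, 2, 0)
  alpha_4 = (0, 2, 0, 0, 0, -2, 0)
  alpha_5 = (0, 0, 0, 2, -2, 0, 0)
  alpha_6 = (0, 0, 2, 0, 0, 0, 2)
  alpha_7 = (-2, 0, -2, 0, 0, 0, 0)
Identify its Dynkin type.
Compute the Cartan integers a_ij = 2(alpha_i, alpha_j)/(alpha_j, alpha_j); the resulting 7x7 Cartan matrix is
[[2, 0, 0, -1, 0, 0, -1], [0, 2, 0, 0, 0, -1, 0], [0, 0, 2, -1, -1, 0, 0], [-1, 0, -1, 2, 0, 0, 0], [0, 0, -1, 0, 2, 0, 0], [0, -2, 0, 0, 0, 2, -1], [-1, 0, 0, 0, 0, -1, 2]].
The roots have two lengths (squared-length ratio 2:1); the short ones are alpha_{2}. The associated Dynkin diagram is a chain of 7 nodes with a double edge at one end; the terminal node there is the unique short simple root (B_7), so the type is B_7 (the algebra so(15)).

B7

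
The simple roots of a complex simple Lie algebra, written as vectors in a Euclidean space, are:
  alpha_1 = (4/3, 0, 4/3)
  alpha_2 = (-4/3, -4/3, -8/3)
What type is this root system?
Compute the Cartan integers a_ij = 2(alpha_i, alpha_j)/(alpha_j, alpha_j); the resulting 2x2 Cartan matrix is
[[2, -1], [-3, 2]].
The roots have two lengths (squared-length ratio 3:1); the short ones are alpha_{1}. The associated Dynkin diagram is two nodes joined by a triple edge (G_2), so the type is G_2.

type G_2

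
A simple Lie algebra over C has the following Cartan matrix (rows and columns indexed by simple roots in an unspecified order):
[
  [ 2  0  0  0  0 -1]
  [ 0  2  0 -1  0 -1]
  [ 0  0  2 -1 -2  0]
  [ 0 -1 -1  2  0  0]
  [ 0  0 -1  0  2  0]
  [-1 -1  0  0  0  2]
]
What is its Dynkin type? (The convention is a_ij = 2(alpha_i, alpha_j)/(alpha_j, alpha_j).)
The matrix has rank 6 with 2's on the diagonal. Reading the off-diagonal entries as Dynkin edges (a single edge where a_ij = a_ji = -1; a double or triple edge where a_ij * a_ji = 2 or 3), the diagram is a chain of 6 nodes with a double edge at one end; the terminal node there is the unique short simple root (B_6). One simple-root ordering that puts it in standard form is (alpha_1, alpha_6, alpha_2, alpha_4, alpha_3, alpha_5). So the algebra is type B_6, i.e. so(13).

B6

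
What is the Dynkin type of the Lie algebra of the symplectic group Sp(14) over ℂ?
This is sp(14), which has dimension 14(14+1)/2 = 105 and rank 14/2 = 7. In the classification of classical Lie algebras, the symplectic algebra sp(2n) has type C_n; here n = 7, so the Dynkin diagram is a chain of 7 nodes with a double edge at one end; the terminal node there is the unique long simple root (C_7). Hence the type is C_7.

C7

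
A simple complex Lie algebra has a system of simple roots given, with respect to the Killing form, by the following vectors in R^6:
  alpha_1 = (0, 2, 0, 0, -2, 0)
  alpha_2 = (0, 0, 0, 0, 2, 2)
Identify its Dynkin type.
Compute the Cartan integers a_ij = 2(alpha_i, alpha_j)/(alpha_j, alpha_j); the resulting 2x2 Cartan matrix is
[[2, -1], [-1, 2]].
All simple roots have the same length, so the diagram is simply laced. The associated Dynkin diagram is a chain of 2 nodes with single edges (A_2), so the type is A_2 (the algebra sl(3)).

A2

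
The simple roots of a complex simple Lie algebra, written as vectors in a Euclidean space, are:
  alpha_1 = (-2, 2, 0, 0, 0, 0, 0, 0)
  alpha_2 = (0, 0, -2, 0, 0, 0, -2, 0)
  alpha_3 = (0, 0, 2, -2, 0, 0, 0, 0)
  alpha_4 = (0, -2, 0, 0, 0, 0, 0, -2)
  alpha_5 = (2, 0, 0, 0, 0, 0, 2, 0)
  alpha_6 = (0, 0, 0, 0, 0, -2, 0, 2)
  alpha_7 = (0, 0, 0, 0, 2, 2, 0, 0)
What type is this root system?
A7

Compute the Cartan integers a_ij = 2(alpha_i, alpha_j)/(alpha_j, alpha_j); the resulting 7x7 Cartan matrix is
[[2, 0, 0, -1, -1, 0, 0], [0, 2, -1, 0, -1, 0, 0], [0, -1, 2, 0, 0, 0, 0], [-1, 0, 0, 2, 0, -1, 0], [-1, -1, 0, 0, 2, 0, 0], [0, 0, 0, -1, 0, 2, -1], [0, 0, 0, 0, 0, -1, 2]].
All simple roots have the same length, so the diagram is simply laced. The associated Dynkin diagram is a chain of 7 nodes with single edges (A_7), so the type is A_7 (the algebra sl(8)).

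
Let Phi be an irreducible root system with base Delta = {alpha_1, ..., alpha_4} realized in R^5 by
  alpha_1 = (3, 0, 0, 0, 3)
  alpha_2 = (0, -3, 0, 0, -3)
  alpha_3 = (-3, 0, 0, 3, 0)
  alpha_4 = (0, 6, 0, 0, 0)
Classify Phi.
Compute the Cartan integers a_ij = 2(alpha_i, alpha_j)/(alpha_j, alpha_j); the resulting 4x4 Cartan matrix is
[[2, -1, -1, 0], [-1, 2, 0, -1], [-1, 0, 2, 0], [0, -2, 0, 2]].
The roots have two lengths (squared-length ratio 2:1); the short ones are alpha_{1,2,3}. The associated Dynkin diagram is a chain of 4 nodes with a double edge at one end; the terminal node there is the unique long simple root (C_4), so the type is C_4 (the algebra sp(8)).

C_4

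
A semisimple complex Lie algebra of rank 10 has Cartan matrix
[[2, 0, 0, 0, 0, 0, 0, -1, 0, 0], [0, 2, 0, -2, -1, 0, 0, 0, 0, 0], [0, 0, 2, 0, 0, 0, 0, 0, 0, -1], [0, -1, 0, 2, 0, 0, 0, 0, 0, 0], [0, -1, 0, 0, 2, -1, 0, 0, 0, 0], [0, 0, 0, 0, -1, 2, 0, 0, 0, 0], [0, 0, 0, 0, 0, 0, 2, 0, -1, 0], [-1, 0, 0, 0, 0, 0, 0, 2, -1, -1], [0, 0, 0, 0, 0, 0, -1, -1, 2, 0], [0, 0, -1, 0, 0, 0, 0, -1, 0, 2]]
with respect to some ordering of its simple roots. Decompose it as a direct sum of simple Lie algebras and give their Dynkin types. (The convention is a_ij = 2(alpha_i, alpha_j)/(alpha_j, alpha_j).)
B_4 (so(9)) ⊕ E_6

The diagram associated to this matrix has two connected components: the simple roots {alpha_2, alpha_4, alpha_5, alpha_6} form a chain of 4 nodes with a double edge at one end; the terminal node there is the unique short simple root (B_4), and {alpha_1, alpha_3, alpha_7, alpha_8, alpha_9, alpha_10} form a chain of 5 nodes with one extra node attached to the third node from one end (E_6). A semisimple Lie algebra decomposes uniquely as the direct sum of simple ideals, one per connected component of its Dynkin diagram, so g ≅ B_4 ⊕ E_6 (dimension 36 + 78 = 114).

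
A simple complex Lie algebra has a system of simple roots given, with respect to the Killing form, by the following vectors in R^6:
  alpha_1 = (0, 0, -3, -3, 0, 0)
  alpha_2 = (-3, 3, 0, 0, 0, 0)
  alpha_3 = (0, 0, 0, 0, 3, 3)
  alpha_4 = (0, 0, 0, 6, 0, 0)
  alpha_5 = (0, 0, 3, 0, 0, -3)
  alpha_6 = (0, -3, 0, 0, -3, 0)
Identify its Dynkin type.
C6

Compute the Cartan integers a_ij = 2(alpha_i, alpha_j)/(alpha_j, alpha_j); the resulting 6x6 Cartan matrix is
[[2, 0, 0, -1, -1, 0], [0, 2, 0, 0, 0, -1], [0, 0, 2, 0, -1, -1], [-2, 0, 0, 2, 0, 0], [-1, 0, -1, 0, 2, 0], [0, -1, -1, 0, 0, 2]].
The roots have two lengths (squared-length ratio 2:1); the short ones are alpha_{1,2,3,5,6}. The associated Dynkin diagram is a chain of 6 nodes with a double edge at one end; the terminal node there is the unique long simple root (C_6), so the type is C_6 (the algebra sp(12)).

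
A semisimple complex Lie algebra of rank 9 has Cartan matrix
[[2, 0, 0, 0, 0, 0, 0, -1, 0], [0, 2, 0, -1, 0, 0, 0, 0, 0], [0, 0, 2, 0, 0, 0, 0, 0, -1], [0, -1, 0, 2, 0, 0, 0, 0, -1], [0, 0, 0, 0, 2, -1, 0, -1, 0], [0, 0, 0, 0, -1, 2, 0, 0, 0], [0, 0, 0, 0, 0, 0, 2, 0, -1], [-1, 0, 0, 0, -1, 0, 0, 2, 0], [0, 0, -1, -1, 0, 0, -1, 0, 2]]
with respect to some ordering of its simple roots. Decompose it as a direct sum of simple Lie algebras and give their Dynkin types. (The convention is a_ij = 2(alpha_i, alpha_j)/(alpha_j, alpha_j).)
A_4 + D_5

The diagram associated to this matrix has two connected components: the simple roots {alpha_1, alpha_5, alpha_6, alpha_8} form a chain of 4 nodes with single edges (A_4), and {alpha_2, alpha_3, alpha_4, alpha_7, alpha_9} form a chain of 3 nodes with a fork of two nodes at one end (D_5). A semisimple Lie algebra decomposes uniquely as the direct sum of simple ideals, one per connected component of its Dynkin diagram, so g ≅ A_4 ⊕ D_5 (dimension 24 + 45 = 69).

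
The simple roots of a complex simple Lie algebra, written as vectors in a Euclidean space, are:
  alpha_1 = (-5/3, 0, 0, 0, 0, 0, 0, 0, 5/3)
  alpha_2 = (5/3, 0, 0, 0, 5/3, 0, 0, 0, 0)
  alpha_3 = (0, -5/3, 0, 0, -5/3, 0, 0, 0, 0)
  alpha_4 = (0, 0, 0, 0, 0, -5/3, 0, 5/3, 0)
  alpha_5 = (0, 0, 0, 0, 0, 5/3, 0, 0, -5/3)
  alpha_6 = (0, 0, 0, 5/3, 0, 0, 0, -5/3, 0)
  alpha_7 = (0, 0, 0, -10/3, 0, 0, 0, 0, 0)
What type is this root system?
C_7

Compute the Cartan integers a_ij = 2(alpha_i, alpha_j)/(alpha_j, alpha_j); the resulting 7x7 Cartan matrix is
[[2, -1, 0, 0, -1, 0, 0], [-1, 2, -1, 0, 0, 0, 0], [0, -1, 2, 0, 0, 0, 0], [0, 0, 0, 2, -1, -1, 0], [-1, 0, 0, -1, 2, 0, 0], [0, 0, 0, -1, 0, 2, -1], [0, 0, 0, 0, 0, -2, 2]].
The roots have two lengths (squared-length ratio 2:1); the short ones are alpha_{1,2,3,4,5,6}. The associated Dynkin diagram is a chain of 7 nodes with a double edge at one end; the terminal node there is the unique long simple root (C_7), so the type is C_7 (the algebra sp(14)).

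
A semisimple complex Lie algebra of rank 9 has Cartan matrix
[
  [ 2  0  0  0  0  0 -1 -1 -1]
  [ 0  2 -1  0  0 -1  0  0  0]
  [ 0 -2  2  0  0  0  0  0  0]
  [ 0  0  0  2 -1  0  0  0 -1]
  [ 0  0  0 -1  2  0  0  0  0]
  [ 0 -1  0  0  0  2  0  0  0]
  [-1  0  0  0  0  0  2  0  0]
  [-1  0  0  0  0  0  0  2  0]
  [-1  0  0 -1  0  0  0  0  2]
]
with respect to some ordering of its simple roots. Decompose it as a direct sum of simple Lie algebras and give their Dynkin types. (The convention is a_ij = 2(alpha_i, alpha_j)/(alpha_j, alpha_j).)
The diagram associated to this matrix has two connected components: the simple roots {alpha_2, alpha_3, alpha_6} form a chain of 3 nodes with a double edge at one end; the terminal node there is the unique long simple root (C_3), and {alpha_1, alpha_4, alpha_5, alpha_7, alpha_8, alpha_9} form a chain of 4 nodes with a fork of two nodes at one end (D_6). A semisimple Lie algebra decomposes uniquely as the direct sum of simple ideals, one per connected component of its Dynkin diagram, so g ≅ C_3 ⊕ D_6 (dimension 21 + 66 = 87).

C_3 (sp(6)) ⊕ D_6 (so(12))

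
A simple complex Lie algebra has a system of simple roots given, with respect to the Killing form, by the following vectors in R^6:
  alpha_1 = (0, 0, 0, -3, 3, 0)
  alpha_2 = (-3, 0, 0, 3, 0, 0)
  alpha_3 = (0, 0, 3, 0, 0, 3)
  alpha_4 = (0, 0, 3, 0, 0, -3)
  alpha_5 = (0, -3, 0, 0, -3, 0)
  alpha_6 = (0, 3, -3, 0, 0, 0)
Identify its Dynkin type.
Compute the Cartan integers a_ij = 2(alpha_i, alpha_j)/(alpha_j, alpha_j); the resulting 6x6 Cartan matrix is
[[2, -1, 0, 0, -1, 0], [-1, 2, 0, 0, 0, 0], [0, 0, 2, 0, 0, -1], [0, 0, 0, 2, 0, -1], [-1, 0, 0, 0, 2, -1], [0, 0, -1, -1, -1, 2]].
All simple roots have the same length, so the diagram is simply laced. The associated Dynkin diagram is a chain of 4 nodes with a fork of two nodes at one end (D_6), so the type is D_6 (the algebra so(12)).

type D_6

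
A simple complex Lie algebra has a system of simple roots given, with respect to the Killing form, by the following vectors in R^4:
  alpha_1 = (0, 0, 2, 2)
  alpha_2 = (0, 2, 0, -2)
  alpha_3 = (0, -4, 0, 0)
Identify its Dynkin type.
Compute the Cartan integers a_ij = 2(alpha_i, alpha_j)/(alpha_j, alpha_j); the resulting 3x3 Cartan matrix is
[[2, -1, 0], [-1, 2, -1], [0, -2, 2]].
The roots have two lengths (squared-length ratio 2:1); the short ones are alpha_{1,2}. The associated Dynkin diagram is a chain of 3 nodes with a double edge at one end; the terminal node there is the unique long simple root (C_3), so the type is C_3 (the algebra sp(6)).

type C_3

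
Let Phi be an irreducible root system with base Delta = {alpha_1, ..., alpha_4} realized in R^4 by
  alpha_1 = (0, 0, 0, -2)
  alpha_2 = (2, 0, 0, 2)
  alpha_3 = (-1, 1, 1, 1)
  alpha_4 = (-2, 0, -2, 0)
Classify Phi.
Compute the Cartan integers a_ij = 2(alpha_i, alpha_j)/(alpha_j, alpha_j); the resulting 4x4 Cartan matrix is
[[2, -1, -1, 0], [-2, 2, 0, -1], [-1, 0, 2, 0], [0, -1, 0, 2]].
The roots have two lengths (squared-length ratio 2:1); the short ones are alpha_{1,3}. The associated Dynkin diagram is a chain of 4 nodes with a double edge between the middle two (F_4), so the type is F_4.

type F_4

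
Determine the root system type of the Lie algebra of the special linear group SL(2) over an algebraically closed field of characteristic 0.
This is sl(2), which has dimension 2^2 - 1 = 3 and rank 2 - 1 = 1 (a Cartan subalgebra is the diagonal traceless matrices). In the classification of classical Lie algebras, the special linear algebra sl(n+1) has type A_n; here n = 1, so the Dynkin diagram is a chain of 1 nodes with single edges (A_1). Hence the type is A_1.

type A_1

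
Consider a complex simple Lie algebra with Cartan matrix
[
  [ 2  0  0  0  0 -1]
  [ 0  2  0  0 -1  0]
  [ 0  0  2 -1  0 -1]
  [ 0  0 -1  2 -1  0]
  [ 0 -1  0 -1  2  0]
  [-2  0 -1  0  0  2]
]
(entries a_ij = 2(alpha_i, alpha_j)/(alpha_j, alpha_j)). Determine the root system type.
The matrix has rank 6 with 2's on the diagonal. Reading the off-diagonal entries as Dynkin edges (a single edge where a_ij = a_ji = -1; a double or triple edge where a_ij * a_ji = 2 or 3), the diagram is a chain of 6 nodes with a double edge at one end; the terminal node there is the unique short simple root (B_6). One simple-root ordering that puts it in standard form is (alpha_2, alpha_5, alpha_4, alpha_3, alpha_6, alpha_1). So the algebra is type B_6, i.e. so(13).

B_6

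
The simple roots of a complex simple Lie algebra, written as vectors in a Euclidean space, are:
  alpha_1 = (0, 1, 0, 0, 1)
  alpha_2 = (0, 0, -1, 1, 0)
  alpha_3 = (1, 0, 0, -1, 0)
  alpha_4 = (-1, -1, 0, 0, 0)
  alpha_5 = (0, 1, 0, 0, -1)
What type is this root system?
Compute the Cartan integers a_ij = 2(alpha_i, alpha_j)/(alpha_j, alpha_j); the resulting 5x5 Cartan matrix is
[[2, 0, 0, -1, 0], [0, 2, -1, 0, 0], [0, -1, 2, -1, 0], [-1, 0, -1, 2, -1], [0, 0, 0, -1, 2]].
All simple roots have the same length, so the diagram is simply laced. The associated Dynkin diagram is a chain of 3 nodes with a fork of two nodes at one end (D_5), so the type is D_5 (the algebra so(10)).

type D_5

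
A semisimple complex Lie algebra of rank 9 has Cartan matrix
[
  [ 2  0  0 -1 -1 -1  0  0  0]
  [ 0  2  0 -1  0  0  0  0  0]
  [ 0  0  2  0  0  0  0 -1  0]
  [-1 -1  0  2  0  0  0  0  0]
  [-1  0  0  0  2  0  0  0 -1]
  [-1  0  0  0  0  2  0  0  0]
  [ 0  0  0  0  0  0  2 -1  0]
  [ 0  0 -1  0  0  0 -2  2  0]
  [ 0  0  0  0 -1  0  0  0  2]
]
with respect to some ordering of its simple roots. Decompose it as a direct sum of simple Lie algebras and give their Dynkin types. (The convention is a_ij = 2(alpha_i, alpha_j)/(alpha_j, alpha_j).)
The diagram associated to this matrix has two connected components: the simple roots {alpha_3, alpha_7, alpha_8} form a chain of 3 nodes with a double edge at one end; the terminal node there is the unique short simple root (B_3), and {alpha_1, alpha_2, alpha_4, alpha_5, alpha_6, alpha_9} form a chain of 5 nodes with one extra node attached to the third node from one end (E_6). A semisimple Lie algebra decomposes uniquely as the direct sum of simple ideals, one per connected component of its Dynkin diagram, so g ≅ B_3 ⊕ E_6 (dimension 21 + 78 = 99).

B_3 ⊕ E_6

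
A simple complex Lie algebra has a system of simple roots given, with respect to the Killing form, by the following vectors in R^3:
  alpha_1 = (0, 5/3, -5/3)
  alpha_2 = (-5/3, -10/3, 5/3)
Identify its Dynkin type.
G_2

Compute the Cartan integers a_ij = 2(alpha_i, alpha_j)/(alpha_j, alpha_j); the resulting 2x2 Cartan matrix is
[[2, -1], [-3, 2]].
The roots have two lengths (squared-length ratio 3:1); the short ones are alpha_{1}. The associated Dynkin diagram is two nodes joined by a triple edge (G_2), so the type is G_2.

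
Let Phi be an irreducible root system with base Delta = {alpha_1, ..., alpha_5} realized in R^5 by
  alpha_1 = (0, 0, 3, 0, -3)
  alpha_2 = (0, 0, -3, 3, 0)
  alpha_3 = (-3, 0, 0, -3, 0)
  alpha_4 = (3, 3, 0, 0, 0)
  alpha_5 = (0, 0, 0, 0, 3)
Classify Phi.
Compute the Cartan integers a_ij = 2(alpha_i, alpha_j)/(alpha_j, alpha_j); the resulting 5x5 Cartan matrix is
[[2, -1, 0, 0, -2], [-1, 2, -1, 0, 0], [0, -1, 2, -1, 0], [0, 0, -1, 2, 0], [-1, 0, 0, 0, 2]].
The roots have two lengths (squared-length ratio 2:1); the short ones are alpha_{5}. The associated Dynkin diagram is a chain of 5 nodes with a double edge at one end; the terminal node there is the unique short simple root (B_5), so the type is B_5 (the algebra so(11)).

B_5 (so(11))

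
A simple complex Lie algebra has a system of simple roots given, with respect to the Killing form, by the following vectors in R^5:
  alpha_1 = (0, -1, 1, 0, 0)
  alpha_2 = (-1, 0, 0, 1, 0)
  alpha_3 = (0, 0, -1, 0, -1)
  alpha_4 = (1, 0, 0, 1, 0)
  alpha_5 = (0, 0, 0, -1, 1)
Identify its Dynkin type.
Compute the Cartan integers a_ij = 2(alpha_i, alpha_j)/(alpha_j, alpha_j); the resulting 5x5 Cartan matrix is
[[2, 0, -1, 0, 0], [0, 2, 0, 0, -1], [-1, 0, 2, 0, -1], [0, 0, 0, 2, -1], [0, -1, -1, -1, 2]].
All simple roots have the same length, so the diagram is simply laced. The associated Dynkin diagram is a chain of 3 nodes with a fork of two nodes at one end (D_5), so the type is D_5 (the algebra so(10)).

D5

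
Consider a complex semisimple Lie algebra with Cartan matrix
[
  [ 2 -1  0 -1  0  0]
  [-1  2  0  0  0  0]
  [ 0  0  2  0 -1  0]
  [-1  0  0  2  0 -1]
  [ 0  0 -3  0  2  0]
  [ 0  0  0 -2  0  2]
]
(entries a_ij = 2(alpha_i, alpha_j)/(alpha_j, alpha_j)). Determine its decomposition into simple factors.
type C_4 ⊕ type G_2

The diagram associated to this matrix has two connected components: the simple roots {alpha_1, alpha_2, alpha_4, alpha_6} form a chain of 4 nodes with a double edge at one end; the terminal node there is the unique long simple root (C_4), and {alpha_3, alpha_5} form two nodes joined by a triple edge (G_2). A semisimple Lie algebra decomposes uniquely as the direct sum of simple ideals, one per connected component of its Dynkin diagram, so g ≅ C_4 ⊕ G_2 (dimension 36 + 14 = 50).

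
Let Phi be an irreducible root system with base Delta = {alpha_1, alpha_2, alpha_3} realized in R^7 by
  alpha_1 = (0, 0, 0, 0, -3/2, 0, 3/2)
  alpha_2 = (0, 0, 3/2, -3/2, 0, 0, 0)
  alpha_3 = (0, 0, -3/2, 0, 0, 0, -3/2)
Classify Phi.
A_3

Compute the Cartan integers a_ij = 2(alpha_i, alpha_j)/(alpha_j, alpha_j); the resulting 3x3 Cartan matrix is
[[2, 0, -1], [0, 2, -1], [-1, -1, 2]].
All simple roots have the same length, so the diagram is simply laced. The associated Dynkin diagram is a chain of 3 nodes with single edges (A_3), so the type is A_3 (the algebra sl(4)).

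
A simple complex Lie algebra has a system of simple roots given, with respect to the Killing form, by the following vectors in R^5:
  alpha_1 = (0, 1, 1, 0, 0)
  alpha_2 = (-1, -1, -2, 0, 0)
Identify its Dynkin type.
G_2

Compute the Cartan integers a_ij = 2(alpha_i, alpha_j)/(alpha_j, alpha_j); the resulting 2x2 Cartan matrix is
[[2, -1], [-3, 2]].
The roots have two lengths (squared-length ratio 3:1); the short ones are alpha_{1}. The associated Dynkin diagram is two nodes joined by a triple edge (G_2), so the type is G_2.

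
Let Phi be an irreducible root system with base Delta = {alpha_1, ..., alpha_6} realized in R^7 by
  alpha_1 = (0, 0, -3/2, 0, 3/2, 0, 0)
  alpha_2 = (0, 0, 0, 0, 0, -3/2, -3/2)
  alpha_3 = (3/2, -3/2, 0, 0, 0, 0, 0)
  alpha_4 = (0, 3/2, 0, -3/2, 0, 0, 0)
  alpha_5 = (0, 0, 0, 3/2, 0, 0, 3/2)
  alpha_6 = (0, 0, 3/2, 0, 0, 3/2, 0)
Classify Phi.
Compute the Cartan integers a_ij = 2(alpha_i, alpha_j)/(alpha_j, alpha_j); the resulting 6x6 Cartan matrix is
[[2, 0, 0, 0, 0, -1], [0, 2, 0, 0, -1, -1], [0, 0, 2, -1, 0, 0], [0, 0, -1, 2, -1, 0], [0, -1, 0, -1, 2, 0], [-1, -1, 0, 0, 0, 2]].
All simple roots have the same length, so the diagram is simply laced. The associated Dynkin diagram is a chain of 6 nodes with single edges (A_6), so the type is A_6 (the algebra sl(7)).

A_6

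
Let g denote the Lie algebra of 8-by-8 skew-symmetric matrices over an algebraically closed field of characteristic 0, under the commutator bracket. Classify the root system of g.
This is so(8) with 8 even, which has dimension 8(8-1)/2 = 28 and rank 8/2 = 4. In the classification of classical Lie algebras, the orthogonal algebra so(2n) in an even number of variables has type D_n; here n = 4, so the Dynkin diagram is a chain of 2 nodes with a fork of two nodes at one end (D_4). Hence the type is D_4.

D_4 (so(8))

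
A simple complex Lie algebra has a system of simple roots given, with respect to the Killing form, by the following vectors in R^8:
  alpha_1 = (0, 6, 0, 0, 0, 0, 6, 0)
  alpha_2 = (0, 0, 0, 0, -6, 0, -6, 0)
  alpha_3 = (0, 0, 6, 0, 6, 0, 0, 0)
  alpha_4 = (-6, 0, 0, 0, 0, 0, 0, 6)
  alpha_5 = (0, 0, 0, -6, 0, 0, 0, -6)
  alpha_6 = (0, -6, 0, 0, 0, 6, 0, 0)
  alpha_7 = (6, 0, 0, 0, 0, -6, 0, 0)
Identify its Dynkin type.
A_7

Compute the Cartan integers a_ij = 2(alpha_i, alpha_j)/(alpha_j, alpha_j); the resulting 7x7 Cartan matrix is
[[2, -1, 0, 0, 0, -1, 0], [-1, 2, -1, 0, 0, 0, 0], [0, -1, 2, 0, 0, 0, 0], [0, 0, 0, 2, -1, 0, -1], [0, 0, 0, -1, 2, 0, 0], [-1, 0, 0, 0, 0, 2, -1], [0, 0, 0, -1, 0, -1, 2]].
All simple roots have the same length, so the diagram is simply laced. The associated Dynkin diagram is a chain of 7 nodes with single edges (A_7), so the type is A_7 (the algebra sl(8)).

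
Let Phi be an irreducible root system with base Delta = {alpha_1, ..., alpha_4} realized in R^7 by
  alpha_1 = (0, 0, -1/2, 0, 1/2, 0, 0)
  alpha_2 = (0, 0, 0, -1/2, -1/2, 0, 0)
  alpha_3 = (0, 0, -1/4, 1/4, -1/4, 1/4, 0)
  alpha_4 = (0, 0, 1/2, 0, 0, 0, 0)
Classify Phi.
F_4

Compute the Cartan integers a_ij = 2(alpha_i, alpha_j)/(alpha_j, alpha_j); the resulting 4x4 Cartan matrix is
[[2, -1, 0, -2], [-1, 2, 0, 0], [0, 0, 2, -1], [-1, 0, -1, 2]].
The roots have two lengths (squared-length ratio 2:1); the short ones are alpha_{3,4}. The associated Dynkin diagram is a chain of 4 nodes with a double edge between the middle two (F_4), so the type is F_4.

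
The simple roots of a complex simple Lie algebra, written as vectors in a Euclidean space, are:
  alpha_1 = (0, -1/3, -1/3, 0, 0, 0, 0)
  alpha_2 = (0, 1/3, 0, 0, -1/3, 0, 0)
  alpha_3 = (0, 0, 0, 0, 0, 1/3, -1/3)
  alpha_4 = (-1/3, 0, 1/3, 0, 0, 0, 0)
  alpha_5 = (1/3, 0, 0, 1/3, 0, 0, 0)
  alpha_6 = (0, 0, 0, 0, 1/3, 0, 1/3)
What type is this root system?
A6

Compute the Cartan integers a_ij = 2(alpha_i, alpha_j)/(alpha_j, alpha_j); the resulting 6x6 Cartan matrix is
[[2, -1, 0, -1, 0, 0], [-1, 2, 0, 0, 0, -1], [0, 0, 2, 0, 0, -1], [-1, 0, 0, 2, -1, 0], [0, 0, 0, -1, 2, 0], [0, -1, -1, 0, 0, 2]].
All simple roots have the same length, so the diagram is simply laced. The associated Dynkin diagram is a chain of 6 nodes with single edges (A_6), so the type is A_6 (the algebra sl(7)).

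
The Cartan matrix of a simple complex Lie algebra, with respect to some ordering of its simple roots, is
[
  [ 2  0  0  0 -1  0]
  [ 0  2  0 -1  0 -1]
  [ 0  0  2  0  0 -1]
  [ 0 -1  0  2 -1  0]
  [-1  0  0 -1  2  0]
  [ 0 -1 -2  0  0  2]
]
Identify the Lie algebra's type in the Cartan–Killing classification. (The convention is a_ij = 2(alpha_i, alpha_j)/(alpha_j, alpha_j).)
type B_6

The matrix has rank 6 with 2's on the diagonal. Reading the off-diagonal entries as Dynkin edges (a single edge where a_ij = a_ji = -1; a double or triple edge where a_ij * a_ji = 2 or 3), the diagram is a chain of 6 nodes with a double edge at one end; the terminal node there is the unique short simple root (B_6). One simple-root ordering that puts it in standard form is (alpha_1, alpha_5, alpha_4, alpha_2, alpha_6, alpha_3). So the algebra is type B_6, i.e. so(13).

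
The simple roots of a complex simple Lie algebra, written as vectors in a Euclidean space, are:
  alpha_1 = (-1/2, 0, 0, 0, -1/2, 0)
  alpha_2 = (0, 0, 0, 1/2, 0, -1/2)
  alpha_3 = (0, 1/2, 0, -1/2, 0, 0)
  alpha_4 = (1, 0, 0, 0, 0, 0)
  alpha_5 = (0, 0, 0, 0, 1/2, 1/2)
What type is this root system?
type C_5

Compute the Cartan integers a_ij = 2(alpha_i, alpha_j)/(alpha_j, alpha_j); the resulting 5x5 Cartan matrix is
[[2, 0, 0, -1, -1], [0, 2, -1, 0, -1], [0, -1, 2, 0, 0], [-2, 0, 0, 2, 0], [-1, -1, 0, 0, 2]].
The roots have two lengths (squared-length ratio 2:1); the short ones are alpha_{1,2,3,5}. The associated Dynkin diagram is a chain of 5 nodes with a double edge at one end; the terminal node there is the unique long simple root (C_5), so the type is C_5 (the algebra sp(10)).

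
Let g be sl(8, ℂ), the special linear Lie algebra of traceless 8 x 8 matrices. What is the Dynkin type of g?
This is sl(8), which has dimension 8^2 - 1 = 63 and rank 8 - 1 = 7 (a Cartan subalgebra is the diagonal traceless matrices). In the classification of classical Lie algebras, the special linear algebra sl(n+1) has type A_n; here n = 7, so the Dynkin diagram is a chain of 7 nodes with single edges (A_7). Hence the type is A_7.

A_7 (sl(8))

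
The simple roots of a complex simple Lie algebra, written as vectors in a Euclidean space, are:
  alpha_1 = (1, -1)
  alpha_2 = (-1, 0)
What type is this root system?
Compute the Cartan integers a_ij = 2(alpha_i, alpha_j)/(alpha_j, alpha_j); the resulting 2x2 Cartan matrix is
[[2, -2], [-1, 2]].
The roots have two lengths (squared-length ratio 2:1); the short ones are alpha_{2}. The associated Dynkin diagram is a chain of 2 nodes with a double edge at one end; the terminal node there is the unique short simple root (B_2), so the type is B_2 (the algebra so(5)).

B_2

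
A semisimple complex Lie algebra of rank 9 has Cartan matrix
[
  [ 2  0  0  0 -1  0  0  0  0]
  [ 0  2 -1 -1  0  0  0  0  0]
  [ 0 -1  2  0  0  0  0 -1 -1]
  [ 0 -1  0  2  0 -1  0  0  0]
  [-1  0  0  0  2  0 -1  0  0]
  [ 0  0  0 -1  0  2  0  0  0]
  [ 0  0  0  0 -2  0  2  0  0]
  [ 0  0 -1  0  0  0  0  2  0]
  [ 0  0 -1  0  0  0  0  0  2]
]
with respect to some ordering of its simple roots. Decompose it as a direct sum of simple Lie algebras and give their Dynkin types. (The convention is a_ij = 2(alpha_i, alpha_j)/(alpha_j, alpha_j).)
The diagram associated to this matrix has two connected components: the simple roots {alpha_1, alpha_5, alpha_7} form a chain of 3 nodes with a double edge at one end; the terminal node there is the unique long simple root (C_3), and {alpha_2, alpha_3, alpha_4, alpha_6, alpha_8, alpha_9} form a chain of 4 nodes with a fork of two nodes at one end (D_6). A semisimple Lie algebra decomposes uniquely as the direct sum of simple ideals, one per connected component of its Dynkin diagram, so g ≅ C_3 ⊕ D_6 (dimension 21 + 66 = 87).

C3 ⊕ D6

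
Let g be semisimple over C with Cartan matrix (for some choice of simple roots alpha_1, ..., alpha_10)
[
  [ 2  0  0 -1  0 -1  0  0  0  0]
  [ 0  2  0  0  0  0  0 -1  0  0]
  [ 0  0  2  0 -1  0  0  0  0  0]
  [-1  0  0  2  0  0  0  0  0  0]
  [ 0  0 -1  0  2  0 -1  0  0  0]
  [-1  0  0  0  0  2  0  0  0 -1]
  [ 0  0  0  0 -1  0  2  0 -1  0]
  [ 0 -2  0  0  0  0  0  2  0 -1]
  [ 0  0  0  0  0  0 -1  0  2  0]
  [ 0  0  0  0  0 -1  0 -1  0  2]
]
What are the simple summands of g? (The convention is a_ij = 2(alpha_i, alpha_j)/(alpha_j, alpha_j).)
The diagram associated to this matrix has two connected components: the simple roots {alpha_3, alpha_5, alpha_7, alpha_9} form a chain of 4 nodes with single edges (A_4), and {alpha_1, alpha_2, alpha_4, alpha_6, alpha_8, alpha_10} form a chain of 6 nodes with a double edge at one end; the terminal node there is the unique short simple root (B_6). A semisimple Lie algebra decomposes uniquely as the direct sum of simple ideals, one per connected component of its Dynkin diagram, so g ≅ A_4 ⊕ B_6 (dimension 24 + 78 = 102).

A4 ⊕ B6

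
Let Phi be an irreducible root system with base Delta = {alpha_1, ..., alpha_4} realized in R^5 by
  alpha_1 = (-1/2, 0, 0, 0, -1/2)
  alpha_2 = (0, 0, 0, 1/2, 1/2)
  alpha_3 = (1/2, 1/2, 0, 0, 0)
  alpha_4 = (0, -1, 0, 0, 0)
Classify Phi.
Compute the Cartan integers a_ij = 2(alpha_i, alpha_j)/(alpha_j, alpha_j); the resulting 4x4 Cartan matrix is
[[2, -1, -1, 0], [-1, 2, 0, 0], [-1, 0, 2, -1], [0, 0, -2, 2]].
The roots have two lengths (squared-length ratio 2:1); the short ones are alpha_{1,2,3}. The associated Dynkin diagram is a chain of 4 nodes with a double edge at one end; the terminal node there is the unique long simple root (C_4), so the type is C_4 (the algebra sp(8)).

C_4 (sp(8))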